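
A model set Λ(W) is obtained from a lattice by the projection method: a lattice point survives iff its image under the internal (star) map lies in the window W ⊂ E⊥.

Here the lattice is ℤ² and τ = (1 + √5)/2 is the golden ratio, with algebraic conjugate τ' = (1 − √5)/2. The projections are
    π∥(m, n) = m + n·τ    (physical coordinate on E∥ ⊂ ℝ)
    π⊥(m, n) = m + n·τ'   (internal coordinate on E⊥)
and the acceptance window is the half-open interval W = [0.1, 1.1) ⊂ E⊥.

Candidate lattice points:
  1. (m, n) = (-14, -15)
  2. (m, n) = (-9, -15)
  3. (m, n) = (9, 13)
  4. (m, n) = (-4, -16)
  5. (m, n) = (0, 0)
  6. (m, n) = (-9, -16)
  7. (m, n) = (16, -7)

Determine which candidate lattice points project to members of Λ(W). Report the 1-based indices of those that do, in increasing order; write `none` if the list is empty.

Numerically τ ≈ 1.618034 and τ' = −1/τ ≈ -0.618034.
[1] lift (-14,-15): star map gives -4.729490; window check 0.1 ≤ -4.729490 < 1.1 is false → out
[2] lift (-9,-15): star map gives 0.270510; window check 0.1 ≤ 0.270510 < 1.1 is true → IN Λ
[3] lift (9,13): star map gives 0.965558; window check 0.1 ≤ 0.965558 < 1.1 is true → IN Λ
[4] lift (-4,-16): star map gives 5.888544; window check 0.1 ≤ 5.888544 < 1.1 is false → out
[5] lift (0,0): star map gives 0.000000; window check 0.1 ≤ 0.000000 < 1.1 is false → out
[6] lift (-9,-16): star map gives 0.888544; window check 0.1 ≤ 0.888544 < 1.1 is true → IN Λ
[7] lift (16,-7): star map gives 20.326238; window check 0.1 ≤ 20.326238 < 1.1 is false → out

2, 3, 6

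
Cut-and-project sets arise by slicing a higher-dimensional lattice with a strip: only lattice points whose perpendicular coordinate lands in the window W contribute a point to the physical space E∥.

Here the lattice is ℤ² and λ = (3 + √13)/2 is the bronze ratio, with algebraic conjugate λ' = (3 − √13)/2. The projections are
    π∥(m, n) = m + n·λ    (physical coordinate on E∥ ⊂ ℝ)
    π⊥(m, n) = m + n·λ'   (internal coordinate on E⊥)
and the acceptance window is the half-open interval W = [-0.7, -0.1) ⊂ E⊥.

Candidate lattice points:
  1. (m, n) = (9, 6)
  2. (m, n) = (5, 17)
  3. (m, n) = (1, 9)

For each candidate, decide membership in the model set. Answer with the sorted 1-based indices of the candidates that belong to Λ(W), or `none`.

2

λ' = (3−√13)/2 ≈ -0.30278.
[1] lift (9,6): star map gives 7.18335; window check -0.7 ≤ 7.18335 < -0.1 is false → out
[2] lift (5,17): star map gives -0.14719; window check -0.7 ≤ -0.14719 < -0.1 is true → IN Λ
[3] lift (1,9): star map gives -1.72498; window check -0.7 ≤ -1.72498 < -0.1 is false → out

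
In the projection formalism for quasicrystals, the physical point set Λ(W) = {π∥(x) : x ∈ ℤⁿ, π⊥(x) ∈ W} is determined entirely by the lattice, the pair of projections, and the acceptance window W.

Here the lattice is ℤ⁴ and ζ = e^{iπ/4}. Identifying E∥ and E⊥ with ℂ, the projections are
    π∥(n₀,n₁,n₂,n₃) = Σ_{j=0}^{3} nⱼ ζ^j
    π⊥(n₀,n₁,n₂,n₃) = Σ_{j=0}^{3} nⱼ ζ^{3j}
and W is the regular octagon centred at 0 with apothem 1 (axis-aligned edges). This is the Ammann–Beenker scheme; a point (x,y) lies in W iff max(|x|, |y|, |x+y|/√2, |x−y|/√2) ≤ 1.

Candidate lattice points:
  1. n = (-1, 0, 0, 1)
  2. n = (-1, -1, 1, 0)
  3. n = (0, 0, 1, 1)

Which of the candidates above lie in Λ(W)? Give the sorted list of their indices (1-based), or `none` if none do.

1, 3

Internal map: ζ^{3j} for j=0..3 gives (1,0), (−√2/2,√2/2), (0,−1), (√2/2,√2/2).
#1 (-1, 0, 0, 1): internal (-0.292893, 0.707107); octagon support 0.707107 vs apothem 1 → ∈ W
#2 (-1, -1, 1, 0): internal (-0.292893, -1.707107); octagon support 1.707107 vs apothem 1 → ∉ W
#3 (0, 0, 1, 1): internal (0.707107, -0.292893); octagon support 0.707107 vs apothem 1 → ∈ W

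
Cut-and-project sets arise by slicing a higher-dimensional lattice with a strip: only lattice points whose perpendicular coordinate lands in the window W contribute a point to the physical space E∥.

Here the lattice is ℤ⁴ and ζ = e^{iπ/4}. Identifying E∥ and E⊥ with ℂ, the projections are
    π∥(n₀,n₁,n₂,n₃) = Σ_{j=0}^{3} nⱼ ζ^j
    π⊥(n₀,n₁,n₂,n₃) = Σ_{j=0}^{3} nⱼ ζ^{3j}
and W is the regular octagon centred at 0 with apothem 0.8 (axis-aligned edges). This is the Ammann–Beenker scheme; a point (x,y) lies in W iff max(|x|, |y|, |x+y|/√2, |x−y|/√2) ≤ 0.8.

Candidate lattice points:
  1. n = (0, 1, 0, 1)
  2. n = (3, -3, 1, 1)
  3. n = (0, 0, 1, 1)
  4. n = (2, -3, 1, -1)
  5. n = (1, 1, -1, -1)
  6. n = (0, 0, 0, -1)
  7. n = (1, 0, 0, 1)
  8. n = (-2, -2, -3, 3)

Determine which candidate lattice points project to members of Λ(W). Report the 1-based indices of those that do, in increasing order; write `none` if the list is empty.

π⊥(n) = n₀ + n₁ζ³ + n₂ζ⁶ + n₃ζ⁹ where ζ = e^{iπ/4}.
#1 (0, 1, 0, 1): internal (0.00000, 1.41421); octagon support 1.41421 vs apothem 0.8 → ∉ W
#2 (3, -3, 1, 1): internal (5.82843, -2.41421); octagon support 5.82843 vs apothem 0.8 → ∉ W
#3 (0, 0, 1, 1): internal (0.70711, -0.29289); octagon support 0.70711 vs apothem 0.8 → ∈ W
#4 (2, -3, 1, -1): internal (3.41421, -3.82843); octagon support 5.12132 vs apothem 0.8 → ∉ W
#5 (1, 1, -1, -1): internal (-0.41421, 1.00000); octagon support 1.00000 vs apothem 0.8 → ∉ W
#6 (0, 0, 0, -1): internal (-0.70711, -0.70711); octagon support 1.00000 vs apothem 0.8 → ∉ W
#7 (1, 0, 0, 1): internal (1.70711, 0.70711); octagon support 1.70711 vs apothem 0.8 → ∉ W
#8 (-2, -2, -3, 3): internal (1.53553, 3.70711); octagon support 3.70711 vs apothem 0.8 → ∉ W

3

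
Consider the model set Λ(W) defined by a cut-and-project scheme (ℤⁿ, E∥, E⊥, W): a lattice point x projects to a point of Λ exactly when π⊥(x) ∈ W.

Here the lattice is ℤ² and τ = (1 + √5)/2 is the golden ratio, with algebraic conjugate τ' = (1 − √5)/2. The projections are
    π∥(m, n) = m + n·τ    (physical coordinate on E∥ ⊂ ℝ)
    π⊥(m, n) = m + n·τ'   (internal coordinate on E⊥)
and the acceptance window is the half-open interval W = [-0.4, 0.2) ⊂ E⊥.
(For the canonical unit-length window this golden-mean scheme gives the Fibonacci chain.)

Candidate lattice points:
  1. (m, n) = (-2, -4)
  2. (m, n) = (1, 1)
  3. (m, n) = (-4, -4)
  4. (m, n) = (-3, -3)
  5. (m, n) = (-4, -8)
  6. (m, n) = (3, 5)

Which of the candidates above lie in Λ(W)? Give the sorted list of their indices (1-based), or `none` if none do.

6

τ' = (1−√5)/2 ≈ -0.618034.
#1 (-2,-4): internal coord -2 + (-4)·τ' = +0.472136; +0.472136 ∉ [-0.4, 0.2) → out
#2 (1,1): internal coord 1 + (1)·τ' = +0.381966; +0.381966 ∉ [-0.4, 0.2) → out
#3 (-4,-4): internal coord -4 + (-4)·τ' = -1.527864; -1.527864 ∉ [-0.4, 0.2) → out
#4 (-3,-3): internal coord -3 + (-3)·τ' = -1.145898; -1.145898 ∉ [-0.4, 0.2) → out
#5 (-4,-8): internal coord -4 + (-8)·τ' = +0.944272; +0.944272 ∉ [-0.4, 0.2) → out
#6 (3,5): internal coord 3 + (5)·τ' = -0.090170; -0.090170 ∈ [-0.4, 0.2) → IN Λ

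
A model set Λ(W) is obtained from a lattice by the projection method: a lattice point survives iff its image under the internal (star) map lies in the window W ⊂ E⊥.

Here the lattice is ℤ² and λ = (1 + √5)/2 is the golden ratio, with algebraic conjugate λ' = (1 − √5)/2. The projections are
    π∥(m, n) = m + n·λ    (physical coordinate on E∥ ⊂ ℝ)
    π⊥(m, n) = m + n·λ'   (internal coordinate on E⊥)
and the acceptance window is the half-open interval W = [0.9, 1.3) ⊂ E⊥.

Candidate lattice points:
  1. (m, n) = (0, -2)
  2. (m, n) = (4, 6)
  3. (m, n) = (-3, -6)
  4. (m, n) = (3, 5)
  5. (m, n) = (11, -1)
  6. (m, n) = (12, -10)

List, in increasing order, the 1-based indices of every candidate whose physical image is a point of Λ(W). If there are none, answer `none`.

1

Compute λ' = (1−√5)/2 = -0.618034, so π⊥(m,n) = m -0.618034·n.
#1 (0,-2): internal coord 0 + (-2)·λ' = +1.236068; +1.236068 ∈ [0.9, 1.3) → IN Λ
#2 (4,6): internal coord 4 + (6)·λ' = +0.291796; +0.291796 ∉ [0.9, 1.3) → out
#3 (-3,-6): internal coord -3 + (-6)·λ' = +0.708204; +0.708204 ∉ [0.9, 1.3) → out
#4 (3,5): internal coord 3 + (5)·λ' = -0.090170; -0.090170 ∉ [0.9, 1.3) → out
#5 (11,-1): internal coord 11 + (-1)·λ' = +11.618034; +11.618034 ∉ [0.9, 1.3) → out
#6 (12,-10): internal coord 12 + (-10)·λ' = +18.180340; +18.180340 ∉ [0.9, 1.3) → out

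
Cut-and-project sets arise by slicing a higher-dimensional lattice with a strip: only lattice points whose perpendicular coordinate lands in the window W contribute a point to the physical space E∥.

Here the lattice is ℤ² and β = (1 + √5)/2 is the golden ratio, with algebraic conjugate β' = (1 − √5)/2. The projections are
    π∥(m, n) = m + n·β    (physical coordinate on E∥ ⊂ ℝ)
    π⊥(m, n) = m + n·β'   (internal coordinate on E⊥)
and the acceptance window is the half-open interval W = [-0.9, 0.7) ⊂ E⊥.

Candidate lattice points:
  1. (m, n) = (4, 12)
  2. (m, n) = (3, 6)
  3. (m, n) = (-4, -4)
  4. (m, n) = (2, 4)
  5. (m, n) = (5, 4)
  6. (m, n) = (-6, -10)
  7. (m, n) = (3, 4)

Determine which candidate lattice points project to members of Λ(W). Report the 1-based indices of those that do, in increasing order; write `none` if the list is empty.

2, 4, 6, 7

Compute β' = (1−√5)/2 = -0.618034, so π⊥(m,n) = m -0.618034·n.
#1 (4,12): internal coord 4 + (12)·β' = -3.416408; -3.416408 ∉ [-0.9, 0.7) → out
#2 (3,6): internal coord 3 + (6)·β' = -0.708204; -0.708204 ∈ [-0.9, 0.7) → IN Λ
#3 (-4,-4): internal coord -4 + (-4)·β' = -1.527864; -1.527864 ∉ [-0.9, 0.7) → out
#4 (2,4): internal coord 2 + (4)·β' = -0.472136; -0.472136 ∈ [-0.9, 0.7) → IN Λ
#5 (5,4): internal coord 5 + (4)·β' = +2.527864; +2.527864 ∉ [-0.9, 0.7) → out
#6 (-6,-10): internal coord -6 + (-10)·β' = +0.180340; +0.180340 ∈ [-0.9, 0.7) → IN Λ
#7 (3,4): internal coord 3 + (4)·β' = +0.527864; +0.527864 ∈ [-0.9, 0.7) → IN Λ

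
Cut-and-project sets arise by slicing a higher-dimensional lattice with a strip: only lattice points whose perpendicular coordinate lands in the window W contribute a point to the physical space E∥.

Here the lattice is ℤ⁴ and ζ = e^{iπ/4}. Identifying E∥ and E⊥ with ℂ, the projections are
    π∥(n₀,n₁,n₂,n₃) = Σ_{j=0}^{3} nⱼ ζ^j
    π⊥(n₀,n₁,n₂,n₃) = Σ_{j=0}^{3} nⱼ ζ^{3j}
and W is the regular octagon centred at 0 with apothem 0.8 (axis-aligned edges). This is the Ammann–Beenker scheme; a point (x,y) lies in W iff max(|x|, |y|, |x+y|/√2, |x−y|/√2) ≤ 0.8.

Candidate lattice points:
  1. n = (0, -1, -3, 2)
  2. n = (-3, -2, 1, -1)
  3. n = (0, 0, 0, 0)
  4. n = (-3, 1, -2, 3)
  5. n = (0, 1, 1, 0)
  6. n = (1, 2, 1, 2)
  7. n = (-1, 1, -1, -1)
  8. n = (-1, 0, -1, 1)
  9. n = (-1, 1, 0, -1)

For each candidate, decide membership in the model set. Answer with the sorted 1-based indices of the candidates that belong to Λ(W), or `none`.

Internal map: ζ^{3j} for j=0..3 gives (1,0), (−√2/2,√2/2), (0,−1), (√2/2,√2/2).
candidate 1: n = (0, -1, -3, 2) → π⊥ ≈ (+2.12132, +3.70711); max(|x|,|y|,|x±y|/√2) = 4.12132 > 0.8 ⇒ ∉ W
candidate 2: n = (-3, -2, 1, -1) → π⊥ ≈ (-2.29289, -3.12132); max(|x|,|y|,|x±y|/√2) = 3.82843 > 0.8 ⇒ ∉ W
candidate 3: n = (0, 0, 0, 0) → π⊥ ≈ (+0.00000, +0.00000); max(|x|,|y|,|x±y|/√2) = 0.00000 ≤ 0.8 ⇒ ∈ W
candidate 4: n = (-3, 1, -2, 3) → π⊥ ≈ (-1.58579, +4.82843); max(|x|,|y|,|x±y|/√2) = 4.82843 > 0.8 ⇒ ∉ W
candidate 5: n = (0, 1, 1, 0) → π⊥ ≈ (-0.70711, -0.29289); max(|x|,|y|,|x±y|/√2) = 0.70711 ≤ 0.8 ⇒ ∈ W
candidate 6: n = (1, 2, 1, 2) → π⊥ ≈ (+1.00000, +1.82843); max(|x|,|y|,|x±y|/√2) = 2.00000 > 0.8 ⇒ ∉ W
candidate 7: n = (-1, 1, -1, -1) → π⊥ ≈ (-2.41421, +1.00000); max(|x|,|y|,|x±y|/√2) = 2.41421 > 0.8 ⇒ ∉ W
candidate 8: n = (-1, 0, -1, 1) → π⊥ ≈ (-0.29289, +1.70711); max(|x|,|y|,|x±y|/√2) = 1.70711 > 0.8 ⇒ ∉ W
candidate 9: n = (-1, 1, 0, -1) → π⊥ ≈ (-2.41421, +0.00000); max(|x|,|y|,|x±y|/√2) = 2.41421 > 0.8 ⇒ ∉ W

3, 5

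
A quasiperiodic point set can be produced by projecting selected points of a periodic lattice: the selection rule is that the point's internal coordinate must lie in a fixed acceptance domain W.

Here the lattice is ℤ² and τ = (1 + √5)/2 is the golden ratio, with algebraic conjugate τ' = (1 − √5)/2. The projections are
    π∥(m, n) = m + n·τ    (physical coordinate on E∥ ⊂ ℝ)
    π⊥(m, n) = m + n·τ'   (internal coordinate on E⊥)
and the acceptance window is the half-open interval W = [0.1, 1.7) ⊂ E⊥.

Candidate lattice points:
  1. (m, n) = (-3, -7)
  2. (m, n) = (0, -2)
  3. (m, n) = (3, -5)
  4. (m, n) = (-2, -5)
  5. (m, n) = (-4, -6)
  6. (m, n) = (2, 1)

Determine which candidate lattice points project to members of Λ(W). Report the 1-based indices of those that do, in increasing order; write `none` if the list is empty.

Numerically τ ≈ 1.6180 and τ' = −1/τ ≈ -0.6180.
#1 (-3,-7): internal coord -3 + (-7)·τ' = +1.3262; +1.3262 ∈ [0.1, 1.7) → IN Λ
#2 (0,-2): internal coord 0 + (-2)·τ' = +1.2361; +1.2361 ∈ [0.1, 1.7) → IN Λ
#3 (3,-5): internal coord 3 + (-5)·τ' = +6.0902; +6.0902 ∉ [0.1, 1.7) → out
#4 (-2,-5): internal coord -2 + (-5)·τ' = +1.0902; +1.0902 ∈ [0.1, 1.7) → IN Λ
#5 (-4,-6): internal coord -4 + (-6)·τ' = -0.2918; -0.2918 ∉ [0.1, 1.7) → out
#6 (2,1): internal coord 2 + (1)·τ' = +1.3820; +1.3820 ∈ [0.1, 1.7) → IN Λ

1, 2, 4, 6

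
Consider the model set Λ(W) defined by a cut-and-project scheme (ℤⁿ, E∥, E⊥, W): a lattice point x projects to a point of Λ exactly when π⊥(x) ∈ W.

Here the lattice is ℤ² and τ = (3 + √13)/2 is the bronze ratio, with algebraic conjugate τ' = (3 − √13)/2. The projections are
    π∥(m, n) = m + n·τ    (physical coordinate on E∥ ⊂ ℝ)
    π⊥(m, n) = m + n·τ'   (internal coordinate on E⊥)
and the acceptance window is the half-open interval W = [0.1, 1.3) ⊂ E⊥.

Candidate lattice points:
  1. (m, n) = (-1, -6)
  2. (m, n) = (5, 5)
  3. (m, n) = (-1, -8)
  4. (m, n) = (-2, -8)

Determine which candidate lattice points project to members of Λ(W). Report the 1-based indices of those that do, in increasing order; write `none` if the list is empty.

Numerically τ ≈ 3.302776 and τ' = −1/τ ≈ -0.302776.
#1 (-1,-6): internal coord -1 + (-6)·τ' = +0.816654; +0.816654 ∈ [0.1, 1.3) → IN Λ
#2 (5,5): internal coord 5 + (5)·τ' = +3.486122; +3.486122 ∉ [0.1, 1.3) → out
#3 (-1,-8): internal coord -1 + (-8)·τ' = +1.422205; +1.422205 ∉ [0.1, 1.3) → out
#4 (-2,-8): internal coord -2 + (-8)·τ' = +0.422205; +0.422205 ∈ [0.1, 1.3) → IN Λ

1, 4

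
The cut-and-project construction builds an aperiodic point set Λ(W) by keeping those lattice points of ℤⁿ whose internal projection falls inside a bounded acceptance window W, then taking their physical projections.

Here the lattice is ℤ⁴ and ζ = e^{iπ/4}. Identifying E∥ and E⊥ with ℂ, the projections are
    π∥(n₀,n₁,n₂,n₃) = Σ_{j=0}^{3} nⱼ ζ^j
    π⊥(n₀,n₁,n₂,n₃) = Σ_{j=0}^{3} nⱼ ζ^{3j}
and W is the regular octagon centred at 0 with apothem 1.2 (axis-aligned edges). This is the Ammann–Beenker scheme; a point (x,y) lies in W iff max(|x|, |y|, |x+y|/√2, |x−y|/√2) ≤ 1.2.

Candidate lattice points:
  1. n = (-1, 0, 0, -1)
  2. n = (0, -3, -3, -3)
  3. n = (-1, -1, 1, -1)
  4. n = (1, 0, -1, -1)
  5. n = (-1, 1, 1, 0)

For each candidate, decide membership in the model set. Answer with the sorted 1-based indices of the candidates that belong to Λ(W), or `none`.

Internal map: ζ^{3j} for j=0..3 gives (1,0), (−√2/2,√2/2), (0,−1), (√2/2,√2/2).
candidate 1: n = (-1, 0, 0, -1) → π⊥ ≈ (-1.707107, -0.707107); max(|x|,|y|,|x±y|/√2) = 1.707107 > 1.2 ⇒ ∉ W
candidate 2: n = (0, -3, -3, -3) → π⊥ ≈ (+0.000000, -1.242641); max(|x|,|y|,|x±y|/√2) = 1.242641 > 1.2 ⇒ ∉ W
candidate 3: n = (-1, -1, 1, -1) → π⊥ ≈ (-1.000000, -2.414214); max(|x|,|y|,|x±y|/√2) = 2.414214 > 1.2 ⇒ ∉ W
candidate 4: n = (1, 0, -1, -1) → π⊥ ≈ (+0.292893, +0.292893); max(|x|,|y|,|x±y|/√2) = 0.414214 ≤ 1.2 ⇒ ∈ W
candidate 5: n = (-1, 1, 1, 0) → π⊥ ≈ (-1.707107, -0.292893); max(|x|,|y|,|x±y|/√2) = 1.707107 > 1.2 ⇒ ∉ W

4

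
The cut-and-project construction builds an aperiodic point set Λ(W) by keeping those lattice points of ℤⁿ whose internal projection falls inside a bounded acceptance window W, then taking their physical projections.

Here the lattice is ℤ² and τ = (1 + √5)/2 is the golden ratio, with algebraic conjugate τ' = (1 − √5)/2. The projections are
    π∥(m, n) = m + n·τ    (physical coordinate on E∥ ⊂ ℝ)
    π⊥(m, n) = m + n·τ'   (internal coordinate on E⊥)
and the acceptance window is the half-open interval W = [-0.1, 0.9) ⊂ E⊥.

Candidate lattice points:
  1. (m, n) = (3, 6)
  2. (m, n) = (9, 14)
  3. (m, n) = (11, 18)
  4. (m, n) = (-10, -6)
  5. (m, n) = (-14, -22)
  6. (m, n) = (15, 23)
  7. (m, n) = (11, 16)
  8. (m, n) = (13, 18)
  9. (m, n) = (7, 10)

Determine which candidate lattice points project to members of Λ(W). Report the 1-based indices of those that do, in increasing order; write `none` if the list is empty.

Compute τ' = (1−√5)/2 = -0.61803, so π⊥(m,n) = m -0.61803·n.
#1 (3,6): internal coord 3 + (6)·τ' = -0.70820; -0.70820 ∉ [-0.1, 0.9) → out
#2 (9,14): internal coord 9 + (14)·τ' = +0.34752; +0.34752 ∈ [-0.1, 0.9) → IN Λ
#3 (11,18): internal coord 11 + (18)·τ' = -0.12461; -0.12461 ∉ [-0.1, 0.9) → out
#4 (-10,-6): internal coord -10 + (-6)·τ' = -6.29180; -6.29180 ∉ [-0.1, 0.9) → out
#5 (-14,-22): internal coord -14 + (-22)·τ' = -0.40325; -0.40325 ∉ [-0.1, 0.9) → out
#6 (15,23): internal coord 15 + (23)·τ' = +0.78522; +0.78522 ∈ [-0.1, 0.9) → IN Λ
#7 (11,16): internal coord 11 + (16)·τ' = +1.11146; +1.11146 ∉ [-0.1, 0.9) → out
#8 (13,18): internal coord 13 + (18)·τ' = +1.87539; +1.87539 ∉ [-0.1, 0.9) → out
#9 (7,10): internal coord 7 + (10)·τ' = +0.81966; +0.81966 ∈ [-0.1, 0.9) → IN Λ

2, 6, 9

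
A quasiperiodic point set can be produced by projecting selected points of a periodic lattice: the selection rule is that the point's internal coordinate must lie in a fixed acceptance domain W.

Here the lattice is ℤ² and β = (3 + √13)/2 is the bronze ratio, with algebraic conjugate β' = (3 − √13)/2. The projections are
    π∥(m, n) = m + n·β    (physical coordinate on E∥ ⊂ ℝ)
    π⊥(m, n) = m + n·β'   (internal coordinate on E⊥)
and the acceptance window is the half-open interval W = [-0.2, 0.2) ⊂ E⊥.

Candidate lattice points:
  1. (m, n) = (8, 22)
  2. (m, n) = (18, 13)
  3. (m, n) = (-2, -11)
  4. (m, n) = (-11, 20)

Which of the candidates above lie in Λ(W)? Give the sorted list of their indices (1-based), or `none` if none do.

β' = (3−√13)/2 ≈ -0.302776.
candidate 1: (m,n)=(8,22) → π∥ = 8+22·β ≈ 80.661064, π⊥ = 8+22·β' ≈ 1.338936 ∉ [-0.2, 0.2) ⇒ out
candidate 2: (m,n)=(18,13) → π∥ = 18+13·β ≈ 60.936083, π⊥ = 18+13·β' ≈ 14.063917 ∉ [-0.2, 0.2) ⇒ out
candidate 3: (m,n)=(-2,-11) → π∥ = -2-11·β ≈ -38.330532, π⊥ = -2-11·β' ≈ 1.330532 ∉ [-0.2, 0.2) ⇒ out
candidate 4: (m,n)=(-11,20) → π∥ = -11+20·β ≈ 55.055513, π⊥ = -11+20·β' ≈ -17.055513 ∉ [-0.2, 0.2) ⇒ out

none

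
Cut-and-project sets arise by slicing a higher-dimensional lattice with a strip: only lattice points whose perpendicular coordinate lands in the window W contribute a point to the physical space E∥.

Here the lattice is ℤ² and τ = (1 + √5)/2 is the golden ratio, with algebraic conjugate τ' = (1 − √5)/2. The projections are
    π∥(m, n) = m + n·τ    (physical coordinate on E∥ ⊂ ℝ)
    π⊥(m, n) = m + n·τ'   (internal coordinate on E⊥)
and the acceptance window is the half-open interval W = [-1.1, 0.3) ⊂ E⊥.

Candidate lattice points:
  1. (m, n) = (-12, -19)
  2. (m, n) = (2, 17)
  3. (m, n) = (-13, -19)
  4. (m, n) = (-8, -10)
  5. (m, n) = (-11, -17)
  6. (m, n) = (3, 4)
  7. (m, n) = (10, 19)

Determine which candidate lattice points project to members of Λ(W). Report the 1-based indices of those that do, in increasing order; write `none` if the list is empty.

1, 5

Numerically τ ≈ 1.618034 and τ' = −1/τ ≈ -0.618034.
#1 (-12,-19): internal coord -12 + (-19)·τ' = -0.257354; -0.257354 ∈ [-1.1, 0.3) → IN Λ
#2 (2,17): internal coord 2 + (17)·τ' = -8.506578; -8.506578 ∉ [-1.1, 0.3) → out
#3 (-13,-19): internal coord -13 + (-19)·τ' = -1.257354; -1.257354 ∉ [-1.1, 0.3) → out
#4 (-8,-10): internal coord -8 + (-10)·τ' = -1.819660; -1.819660 ∉ [-1.1, 0.3) → out
#5 (-11,-17): internal coord -11 + (-17)·τ' = -0.493422; -0.493422 ∈ [-1.1, 0.3) → IN Λ
#6 (3,4): internal coord 3 + (4)·τ' = +0.527864; +0.527864 ∉ [-1.1, 0.3) → out
#7 (10,19): internal coord 10 + (19)·τ' = -1.742646; -1.742646 ∉ [-1.1, 0.3) → out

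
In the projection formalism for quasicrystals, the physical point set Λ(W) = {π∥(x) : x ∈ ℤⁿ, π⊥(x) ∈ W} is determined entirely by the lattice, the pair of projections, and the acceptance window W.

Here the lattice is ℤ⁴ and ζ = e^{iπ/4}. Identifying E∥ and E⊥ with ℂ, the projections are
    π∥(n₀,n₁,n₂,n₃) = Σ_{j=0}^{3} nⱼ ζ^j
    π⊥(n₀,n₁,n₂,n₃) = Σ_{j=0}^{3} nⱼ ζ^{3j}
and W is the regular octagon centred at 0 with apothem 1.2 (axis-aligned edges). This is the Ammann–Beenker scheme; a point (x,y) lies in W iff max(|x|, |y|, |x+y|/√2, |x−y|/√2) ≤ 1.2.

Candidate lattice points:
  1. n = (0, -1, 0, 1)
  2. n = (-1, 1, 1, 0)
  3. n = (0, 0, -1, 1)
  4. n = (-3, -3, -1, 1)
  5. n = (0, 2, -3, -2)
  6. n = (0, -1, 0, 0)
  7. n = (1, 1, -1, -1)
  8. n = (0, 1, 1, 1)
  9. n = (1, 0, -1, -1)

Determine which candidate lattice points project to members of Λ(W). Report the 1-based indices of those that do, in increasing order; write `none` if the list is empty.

With ζ = e^{iπ/4} the internal vectors are ζ^0,ζ^3,ζ^6,ζ^9.
#1 (0, -1, 0, 1): internal (1.41421, 0.00000); octagon support 1.41421 vs apothem 1.2 → ∉ W
#2 (-1, 1, 1, 0): internal (-1.70711, -0.29289); octagon support 1.70711 vs apothem 1.2 → ∉ W
#3 (0, 0, -1, 1): internal (0.70711, 1.70711); octagon support 1.70711 vs apothem 1.2 → ∉ W
#4 (-3, -3, -1, 1): internal (-0.17157, -0.41421); octagon support 0.41421 vs apothem 1.2 → ∈ W
#5 (0, 2, -3, -2): internal (-2.82843, 3.00000); octagon support 4.12132 vs apothem 1.2 → ∉ W
#6 (0, -1, 0, 0): internal (0.70711, -0.70711); octagon support 1.00000 vs apothem 1.2 → ∈ W
#7 (1, 1, -1, -1): internal (-0.41421, 1.00000); octagon support 1.00000 vs apothem 1.2 → ∈ W
#8 (0, 1, 1, 1): internal (0.00000, 0.41421); octagon support 0.41421 vs apothem 1.2 → ∈ W
#9 (1, 0, -1, -1): internal (0.29289, 0.29289); octagon support 0.41421 vs apothem 1.2 → ∈ W

4, 6, 7, 8, 9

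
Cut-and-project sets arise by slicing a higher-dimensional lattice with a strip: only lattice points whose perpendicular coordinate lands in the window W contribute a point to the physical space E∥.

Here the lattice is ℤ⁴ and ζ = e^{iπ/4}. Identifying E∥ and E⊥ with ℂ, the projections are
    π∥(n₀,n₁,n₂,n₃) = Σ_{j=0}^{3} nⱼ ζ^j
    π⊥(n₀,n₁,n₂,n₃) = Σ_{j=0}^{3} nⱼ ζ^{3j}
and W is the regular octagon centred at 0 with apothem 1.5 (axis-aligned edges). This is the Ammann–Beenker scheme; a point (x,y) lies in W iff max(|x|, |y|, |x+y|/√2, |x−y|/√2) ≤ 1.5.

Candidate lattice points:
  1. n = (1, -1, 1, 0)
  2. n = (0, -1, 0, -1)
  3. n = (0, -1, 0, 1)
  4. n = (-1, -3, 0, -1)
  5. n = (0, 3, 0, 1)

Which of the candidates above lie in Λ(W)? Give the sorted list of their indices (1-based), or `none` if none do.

2, 3

Internal map: ζ^{3j} for j=0..3 gives (1,0), (−√2/2,√2/2), (0,−1), (√2/2,√2/2).
candidate 1: n = (1, -1, 1, 0) → π⊥ ≈ (+1.70711, -1.70711); max(|x|,|y|,|x±y|/√2) = 2.41421 > 1.5 ⇒ ∉ W
candidate 2: n = (0, -1, 0, -1) → π⊥ ≈ (+0.00000, -1.41421); max(|x|,|y|,|x±y|/√2) = 1.41421 ≤ 1.5 ⇒ ∈ W
candidate 3: n = (0, -1, 0, 1) → π⊥ ≈ (+1.41421, +0.00000); max(|x|,|y|,|x±y|/√2) = 1.41421 ≤ 1.5 ⇒ ∈ W
candidate 4: n = (-1, -3, 0, -1) → π⊥ ≈ (+0.41421, -2.82843); max(|x|,|y|,|x±y|/√2) = 2.82843 > 1.5 ⇒ ∉ W
candidate 5: n = (0, 3, 0, 1) → π⊥ ≈ (-1.41421, +2.82843); max(|x|,|y|,|x±y|/√2) = 3.00000 > 1.5 ⇒ ∉ W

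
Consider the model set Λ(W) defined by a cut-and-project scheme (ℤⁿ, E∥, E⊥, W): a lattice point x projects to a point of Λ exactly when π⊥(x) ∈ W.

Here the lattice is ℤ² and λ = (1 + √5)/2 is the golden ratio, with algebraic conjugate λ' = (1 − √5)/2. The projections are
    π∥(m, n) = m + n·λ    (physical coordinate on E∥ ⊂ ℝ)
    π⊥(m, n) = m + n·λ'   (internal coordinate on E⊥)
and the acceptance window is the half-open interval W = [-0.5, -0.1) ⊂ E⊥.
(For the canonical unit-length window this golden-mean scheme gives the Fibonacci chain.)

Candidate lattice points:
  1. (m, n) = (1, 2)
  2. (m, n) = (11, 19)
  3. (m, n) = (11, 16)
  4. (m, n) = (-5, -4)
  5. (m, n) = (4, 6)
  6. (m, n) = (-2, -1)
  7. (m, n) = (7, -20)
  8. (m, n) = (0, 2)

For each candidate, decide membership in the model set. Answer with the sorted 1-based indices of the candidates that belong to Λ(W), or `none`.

λ' = (1−√5)/2 ≈ -0.6180.
#1 (1,2): internal coord 1 + (2)·λ' = -0.2361; -0.2361 ∈ [-0.5, -0.1) → IN Λ
#2 (11,19): internal coord 11 + (19)·λ' = -0.7426; -0.7426 ∉ [-0.5, -0.1) → out
#3 (11,16): internal coord 11 + (16)·λ' = +1.1115; +1.1115 ∉ [-0.5, -0.1) → out
#4 (-5,-4): internal coord -5 + (-4)·λ' = -2.5279; -2.5279 ∉ [-0.5, -0.1) → out
#5 (4,6): internal coord 4 + (6)·λ' = +0.2918; +0.2918 ∉ [-0.5, -0.1) → out
#6 (-2,-1): internal coord -2 + (-1)·λ' = -1.3820; -1.3820 ∉ [-0.5, -0.1) → out
#7 (7,-20): internal coord 7 + (-20)·λ' = +19.3607; +19.3607 ∉ [-0.5, -0.1) → out
#8 (0,2): internal coord 0 + (2)·λ' = -1.2361; -1.2361 ∉ [-0.5, -0.1) → out

1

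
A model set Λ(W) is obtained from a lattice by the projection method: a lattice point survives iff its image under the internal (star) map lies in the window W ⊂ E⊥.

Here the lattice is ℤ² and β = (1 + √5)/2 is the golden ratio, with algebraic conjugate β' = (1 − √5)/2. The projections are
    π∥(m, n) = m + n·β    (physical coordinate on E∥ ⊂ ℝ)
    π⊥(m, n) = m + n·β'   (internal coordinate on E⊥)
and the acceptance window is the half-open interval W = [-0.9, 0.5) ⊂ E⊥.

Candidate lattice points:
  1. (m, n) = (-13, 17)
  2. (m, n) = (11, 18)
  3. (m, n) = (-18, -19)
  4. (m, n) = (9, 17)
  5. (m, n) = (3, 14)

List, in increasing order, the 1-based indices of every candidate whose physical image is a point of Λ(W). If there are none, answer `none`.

Numerically β ≈ 1.6180 and β' = −1/β ≈ -0.6180.
[1] lift (-13,17): star map gives -23.5066; window check -0.9 ≤ -23.5066 < 0.5 is false → out
[2] lift (11,18): star map gives -0.1246; window check -0.9 ≤ -0.1246 < 0.5 is true → IN Λ
[3] lift (-18,-19): star map gives -6.2574; window check -0.9 ≤ -6.2574 < 0.5 is false → out
[4] lift (9,17): star map gives -1.5066; window check -0.9 ≤ -1.5066 < 0.5 is false → out
[5] lift (3,14): star map gives -5.6525; window check -0.9 ≤ -5.6525 < 0.5 is false → out

2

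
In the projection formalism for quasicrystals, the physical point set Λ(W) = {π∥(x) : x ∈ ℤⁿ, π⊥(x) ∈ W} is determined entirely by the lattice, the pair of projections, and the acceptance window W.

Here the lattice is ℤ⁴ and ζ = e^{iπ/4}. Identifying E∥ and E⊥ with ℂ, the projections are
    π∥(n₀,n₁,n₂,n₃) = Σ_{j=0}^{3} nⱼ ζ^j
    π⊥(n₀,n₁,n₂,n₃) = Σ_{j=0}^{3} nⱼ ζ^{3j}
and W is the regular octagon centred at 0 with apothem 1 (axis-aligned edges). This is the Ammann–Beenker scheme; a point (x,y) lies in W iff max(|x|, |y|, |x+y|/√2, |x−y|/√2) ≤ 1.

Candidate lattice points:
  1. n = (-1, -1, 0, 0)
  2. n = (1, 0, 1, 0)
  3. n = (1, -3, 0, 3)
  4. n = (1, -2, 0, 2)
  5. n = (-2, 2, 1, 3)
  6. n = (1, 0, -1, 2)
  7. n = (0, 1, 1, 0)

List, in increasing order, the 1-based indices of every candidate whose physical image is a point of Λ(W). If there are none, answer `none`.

π⊥(n) = n₀ + n₁ζ³ + n₂ζ⁶ + n₃ζ⁹ where ζ = e^{iπ/4}.
candidate 1: n = (-1, -1, 0, 0) → π⊥ ≈ (-0.292893, -0.707107); max(|x|,|y|,|x±y|/√2) = 0.707107 ≤ 1 ⇒ ∈ W
candidate 2: n = (1, 0, 1, 0) → π⊥ ≈ (+1.000000, -1.000000); max(|x|,|y|,|x±y|/√2) = 1.414214 > 1 ⇒ ∉ W
candidate 3: n = (1, -3, 0, 3) → π⊥ ≈ (+5.242641, +0.000000); max(|x|,|y|,|x±y|/√2) = 5.242641 > 1 ⇒ ∉ W
candidate 4: n = (1, -2, 0, 2) → π⊥ ≈ (+3.828427, +0.000000); max(|x|,|y|,|x±y|/√2) = 3.828427 > 1 ⇒ ∉ W
candidate 5: n = (-2, 2, 1, 3) → π⊥ ≈ (-1.292893, +2.535534); max(|x|,|y|,|x±y|/√2) = 2.707107 > 1 ⇒ ∉ W
candidate 6: n = (1, 0, -1, 2) → π⊥ ≈ (+2.414214, +2.414214); max(|x|,|y|,|x±y|/√2) = 3.414214 > 1 ⇒ ∉ W
candidate 7: n = (0, 1, 1, 0) → π⊥ ≈ (-0.707107, -0.292893); max(|x|,|y|,|x±y|/√2) = 0.707107 ≤ 1 ⇒ ∈ W

1, 7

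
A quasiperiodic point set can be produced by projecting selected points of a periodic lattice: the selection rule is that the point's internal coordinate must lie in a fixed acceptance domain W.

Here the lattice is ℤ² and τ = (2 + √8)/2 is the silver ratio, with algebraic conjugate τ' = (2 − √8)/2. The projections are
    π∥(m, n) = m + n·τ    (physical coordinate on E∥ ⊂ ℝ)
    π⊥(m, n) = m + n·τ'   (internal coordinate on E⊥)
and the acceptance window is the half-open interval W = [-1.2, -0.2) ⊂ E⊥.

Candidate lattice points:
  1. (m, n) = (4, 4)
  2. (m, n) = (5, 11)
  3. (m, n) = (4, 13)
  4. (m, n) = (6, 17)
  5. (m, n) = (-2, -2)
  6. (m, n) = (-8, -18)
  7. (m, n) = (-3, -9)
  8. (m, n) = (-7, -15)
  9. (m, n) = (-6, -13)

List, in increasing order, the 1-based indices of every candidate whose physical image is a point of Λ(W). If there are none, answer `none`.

4, 5, 6, 8, 9

Numerically τ ≈ 2.4142 and τ' = −1/τ ≈ -0.4142.
#1 (4,4): internal coord 4 + (4)·τ' = +2.3431; +2.3431 ∉ [-1.2, -0.2) → out
#2 (5,11): internal coord 5 + (11)·τ' = +0.4437; +0.4437 ∉ [-1.2, -0.2) → out
#3 (4,13): internal coord 4 + (13)·τ' = -1.3848; -1.3848 ∉ [-1.2, -0.2) → out
#4 (6,17): internal coord 6 + (17)·τ' = -1.0416; -1.0416 ∈ [-1.2, -0.2) → IN Λ
#5 (-2,-2): internal coord -2 + (-2)·τ' = -1.1716; -1.1716 ∈ [-1.2, -0.2) → IN Λ
#6 (-8,-18): internal coord -8 + (-18)·τ' = -0.5442; -0.5442 ∈ [-1.2, -0.2) → IN Λ
#7 (-3,-9): internal coord -3 + (-9)·τ' = +0.7279; +0.7279 ∉ [-1.2, -0.2) → out
#8 (-7,-15): internal coord -7 + (-15)·τ' = -0.7868; -0.7868 ∈ [-1.2, -0.2) → IN Λ
#9 (-6,-13): internal coord -6 + (-13)·τ' = -0.6152; -0.6152 ∈ [-1.2, -0.2) → IN Λ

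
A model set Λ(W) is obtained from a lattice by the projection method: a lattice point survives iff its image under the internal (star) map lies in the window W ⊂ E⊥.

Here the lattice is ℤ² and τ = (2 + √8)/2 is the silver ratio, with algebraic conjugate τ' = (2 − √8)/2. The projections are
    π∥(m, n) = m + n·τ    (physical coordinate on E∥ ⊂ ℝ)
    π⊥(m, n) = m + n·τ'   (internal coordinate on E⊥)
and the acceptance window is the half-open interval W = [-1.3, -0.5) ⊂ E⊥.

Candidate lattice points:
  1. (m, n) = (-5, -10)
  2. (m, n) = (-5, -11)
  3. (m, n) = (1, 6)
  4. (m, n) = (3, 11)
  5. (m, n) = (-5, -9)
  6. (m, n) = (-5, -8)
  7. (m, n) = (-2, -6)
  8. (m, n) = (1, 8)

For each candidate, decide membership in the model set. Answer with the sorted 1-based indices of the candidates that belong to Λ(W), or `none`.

Compute τ' = (2−√8)/2 = -0.4142, so π⊥(m,n) = m -0.4142·n.
candidate 1: (m,n)=(-5,-10) → π∥ = -5-10·τ ≈ -29.1421, π⊥ = -5-10·τ' ≈ -0.8579 ∈ [-1.3, -0.5) ⇒ IN Λ
candidate 2: (m,n)=(-5,-11) → π∥ = -5-11·τ ≈ -31.5563, π⊥ = -5-11·τ' ≈ -0.4437 ∉ [-1.3, -0.5) ⇒ out
candidate 3: (m,n)=(1,6) → π∥ = 1+6·τ ≈ 15.4853, π⊥ = 1+6·τ' ≈ -1.4853 ∉ [-1.3, -0.5) ⇒ out
candidate 4: (m,n)=(3,11) → π∥ = 3+11·τ ≈ 29.5563, π⊥ = 3+11·τ' ≈ -1.5563 ∉ [-1.3, -0.5) ⇒ out
candidate 5: (m,n)=(-5,-9) → π∥ = -5-9·τ ≈ -26.7279, π⊥ = -5-9·τ' ≈ -1.2721 ∈ [-1.3, -0.5) ⇒ IN Λ
candidate 6: (m,n)=(-5,-8) → π∥ = -5-8·τ ≈ -24.3137, π⊥ = -5-8·τ' ≈ -1.6863 ∉ [-1.3, -0.5) ⇒ out
candidate 7: (m,n)=(-2,-6) → π∥ = -2-6·τ ≈ -16.4853, π⊥ = -2-6·τ' ≈ 0.4853 ∉ [-1.3, -0.5) ⇒ out
candidate 8: (m,n)=(1,8) → π∥ = 1+8·τ ≈ 20.3137, π⊥ = 1+8·τ' ≈ -2.3137 ∉ [-1.3, -0.5) ⇒ out

1, 5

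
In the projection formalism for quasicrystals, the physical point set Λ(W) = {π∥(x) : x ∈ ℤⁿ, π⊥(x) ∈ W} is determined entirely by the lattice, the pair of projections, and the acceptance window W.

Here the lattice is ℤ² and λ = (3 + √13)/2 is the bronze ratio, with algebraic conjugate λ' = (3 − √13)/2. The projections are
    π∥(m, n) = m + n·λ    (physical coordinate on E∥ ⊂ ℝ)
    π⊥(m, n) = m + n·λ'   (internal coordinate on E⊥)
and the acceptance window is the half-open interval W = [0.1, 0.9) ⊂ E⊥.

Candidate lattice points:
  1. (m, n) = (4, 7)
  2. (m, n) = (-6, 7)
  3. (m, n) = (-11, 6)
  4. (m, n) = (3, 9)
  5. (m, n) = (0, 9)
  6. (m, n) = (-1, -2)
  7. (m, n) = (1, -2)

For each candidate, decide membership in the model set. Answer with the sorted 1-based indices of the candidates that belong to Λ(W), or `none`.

Numerically λ ≈ 3.30278 and λ' = −1/λ ≈ -0.30278.
candidate 1: (m,n)=(4,7) → π∥ = 4+7·λ ≈ 27.11943, π⊥ = 4+7·λ' ≈ 1.88057 ∉ [0.1, 0.9) ⇒ out
candidate 2: (m,n)=(-6,7) → π∥ = -6+7·λ ≈ 17.11943, π⊥ = -6+7·λ' ≈ -8.11943 ∉ [0.1, 0.9) ⇒ out
candidate 3: (m,n)=(-11,6) → π∥ = -11+6·λ ≈ 8.81665, π⊥ = -11+6·λ' ≈ -12.81665 ∉ [0.1, 0.9) ⇒ out
candidate 4: (m,n)=(3,9) → π∥ = 3+9·λ ≈ 32.72498, π⊥ = 3+9·λ' ≈ 0.27502 ∈ [0.1, 0.9) ⇒ IN Λ
candidate 5: (m,n)=(0,9) → π∥ = 0+9·λ ≈ 29.72498, π⊥ = 0+9·λ' ≈ -2.72498 ∉ [0.1, 0.9) ⇒ out
candidate 6: (m,n)=(-1,-2) → π∥ = -1-2·λ ≈ -7.60555, π⊥ = -1-2·λ' ≈ -0.39445 ∉ [0.1, 0.9) ⇒ out
candidate 7: (m,n)=(1,-2) → π∥ = 1-2·λ ≈ -5.60555, π⊥ = 1-2·λ' ≈ 1.60555 ∉ [0.1, 0.9) ⇒ out

4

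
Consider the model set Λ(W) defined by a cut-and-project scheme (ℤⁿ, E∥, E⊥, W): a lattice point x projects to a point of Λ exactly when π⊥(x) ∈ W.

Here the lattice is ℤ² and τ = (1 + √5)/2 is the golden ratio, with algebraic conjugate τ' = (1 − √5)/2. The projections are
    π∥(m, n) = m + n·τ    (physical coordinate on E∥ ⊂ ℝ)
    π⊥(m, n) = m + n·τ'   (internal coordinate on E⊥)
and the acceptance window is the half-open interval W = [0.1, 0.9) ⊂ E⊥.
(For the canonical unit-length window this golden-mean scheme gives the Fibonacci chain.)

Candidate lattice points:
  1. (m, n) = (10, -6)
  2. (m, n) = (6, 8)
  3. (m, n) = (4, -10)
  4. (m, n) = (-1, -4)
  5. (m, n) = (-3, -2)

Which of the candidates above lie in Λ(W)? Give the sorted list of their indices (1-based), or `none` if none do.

none

Compute τ' = (1−√5)/2 = -0.61803, so π⊥(m,n) = m -0.61803·n.
[1] lift (10,-6): star map gives 13.70820; window check 0.1 ≤ 13.70820 < 0.9 is false → out
[2] lift (6,8): star map gives 1.05573; window check 0.1 ≤ 1.05573 < 0.9 is false → out
[3] lift (4,-10): star map gives 10.18034; window check 0.1 ≤ 10.18034 < 0.9 is false → out
[4] lift (-1,-4): star map gives 1.47214; window check 0.1 ≤ 1.47214 < 0.9 is false → out
[5] lift (-3,-2): star map gives -1.76393; window check 0.1 ≤ -1.76393 < 0.9 is false → out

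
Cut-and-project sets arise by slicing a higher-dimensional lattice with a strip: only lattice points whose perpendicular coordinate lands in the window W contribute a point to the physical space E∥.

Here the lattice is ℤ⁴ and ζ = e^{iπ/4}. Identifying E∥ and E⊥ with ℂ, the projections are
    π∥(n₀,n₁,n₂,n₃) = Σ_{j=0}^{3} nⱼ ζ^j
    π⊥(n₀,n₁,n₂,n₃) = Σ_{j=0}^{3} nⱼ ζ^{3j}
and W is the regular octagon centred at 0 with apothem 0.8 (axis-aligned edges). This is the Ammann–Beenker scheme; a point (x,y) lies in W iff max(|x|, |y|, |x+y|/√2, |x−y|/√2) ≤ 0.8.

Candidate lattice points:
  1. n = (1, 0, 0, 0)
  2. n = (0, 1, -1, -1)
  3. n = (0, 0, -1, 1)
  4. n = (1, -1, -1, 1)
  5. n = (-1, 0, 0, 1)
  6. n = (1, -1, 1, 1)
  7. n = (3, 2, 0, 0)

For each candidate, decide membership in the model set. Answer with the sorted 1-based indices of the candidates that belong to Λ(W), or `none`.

5

With ζ = e^{iπ/4} the internal vectors are ζ^0,ζ^3,ζ^6,ζ^9.
#1 (1, 0, 0, 0): internal (1.000000, 0.000000); octagon support 1.000000 vs apothem 0.8 → ∉ W
#2 (0, 1, -1, -1): internal (-1.414214, 1.000000); octagon support 1.707107 vs apothem 0.8 → ∉ W
#3 (0, 0, -1, 1): internal (0.707107, 1.707107); octagon support 1.707107 vs apothem 0.8 → ∉ W
#4 (1, -1, -1, 1): internal (2.414214, 1.000000); octagon support 2.414214 vs apothem 0.8 → ∉ W
#5 (-1, 0, 0, 1): internal (-0.292893, 0.707107); octagon support 0.707107 vs apothem 0.8 → ∈ W
#6 (1, -1, 1, 1): internal (2.414214, -1.000000); octagon support 2.414214 vs apothem 0.8 → ∉ W
#7 (3, 2, 0, 0): internal (1.585786, 1.414214); octagon support 2.121320 vs apothem 0.8 → ∉ W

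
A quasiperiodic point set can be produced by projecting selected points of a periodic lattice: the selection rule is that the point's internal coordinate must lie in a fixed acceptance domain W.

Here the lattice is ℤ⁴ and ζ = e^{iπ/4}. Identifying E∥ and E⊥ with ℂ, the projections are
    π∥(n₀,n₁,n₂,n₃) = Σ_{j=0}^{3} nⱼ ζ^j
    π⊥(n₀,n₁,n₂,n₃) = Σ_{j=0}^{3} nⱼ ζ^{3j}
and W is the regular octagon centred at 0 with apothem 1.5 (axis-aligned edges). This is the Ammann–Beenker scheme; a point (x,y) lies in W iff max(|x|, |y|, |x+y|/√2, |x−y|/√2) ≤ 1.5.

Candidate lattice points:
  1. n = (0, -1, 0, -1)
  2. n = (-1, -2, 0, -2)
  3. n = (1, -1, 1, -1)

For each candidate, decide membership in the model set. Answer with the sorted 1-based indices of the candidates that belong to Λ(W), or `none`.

1

With ζ = e^{iπ/4} the internal vectors are ζ^0,ζ^3,ζ^6,ζ^9.
#1 (0, -1, 0, -1): internal (0.0000, -1.4142); octagon support 1.4142 vs apothem 1.5 → ∈ W
#2 (-1, -2, 0, -2): internal (-1.0000, -2.8284); octagon support 2.8284 vs apothem 1.5 → ∉ W
#3 (1, -1, 1, -1): internal (1.0000, -2.4142); octagon support 2.4142 vs apothem 1.5 → ∉ W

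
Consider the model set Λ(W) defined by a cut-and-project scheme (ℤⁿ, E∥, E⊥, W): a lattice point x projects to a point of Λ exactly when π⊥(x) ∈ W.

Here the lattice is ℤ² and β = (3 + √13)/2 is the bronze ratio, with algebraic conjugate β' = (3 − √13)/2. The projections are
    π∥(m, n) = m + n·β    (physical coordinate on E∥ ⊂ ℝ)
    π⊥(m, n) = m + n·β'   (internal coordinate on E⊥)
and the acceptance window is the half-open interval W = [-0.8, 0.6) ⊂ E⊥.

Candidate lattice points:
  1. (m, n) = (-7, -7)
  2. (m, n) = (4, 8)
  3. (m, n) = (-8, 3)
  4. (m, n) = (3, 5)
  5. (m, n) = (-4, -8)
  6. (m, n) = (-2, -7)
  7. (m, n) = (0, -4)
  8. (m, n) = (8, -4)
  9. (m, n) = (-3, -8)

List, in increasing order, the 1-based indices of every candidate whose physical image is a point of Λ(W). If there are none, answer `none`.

6, 9

Compute β' = (3−√13)/2 = -0.302776, so π⊥(m,n) = m -0.302776·n.
[1] lift (-7,-7): star map gives -4.880571; window check -0.8 ≤ -4.880571 < 0.6 is false → out
[2] lift (4,8): star map gives 1.577795; window check -0.8 ≤ 1.577795 < 0.6 is false → out
[3] lift (-8,3): star map gives -8.908327; window check -0.8 ≤ -8.908327 < 0.6 is false → out
[4] lift (3,5): star map gives 1.486122; window check -0.8 ≤ 1.486122 < 0.6 is false → out
[5] lift (-4,-8): star map gives -1.577795; window check -0.8 ≤ -1.577795 < 0.6 is false → out
[6] lift (-2,-7): star map gives 0.119429; window check -0.8 ≤ 0.119429 < 0.6 is true → IN Λ
[7] lift (0,-4): star map gives 1.211103; window check -0.8 ≤ 1.211103 < 0.6 is false → out
[8] lift (8,-4): star map gives 9.211103; window check -0.8 ≤ 9.211103 < 0.6 is false → out
[9] lift (-3,-8): star map gives -0.577795; window check -0.8 ≤ -0.577795 < 0.6 is true → IN Λ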